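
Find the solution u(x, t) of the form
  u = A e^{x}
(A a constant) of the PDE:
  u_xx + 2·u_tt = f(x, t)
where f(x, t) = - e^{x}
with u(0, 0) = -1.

Substitute the ansatz u = A e^{x} into the left-hand side.
Derivatives of the ansatz:
  u_xx = A e^{x}
  u_tt = 0
Term by term:
  u_xx = A e^{x}
  2·u_tt = 0
So the left-hand side equals
  A e^{x}
This must equal f(x, t) = - e^{x} identically.
Matching coefficients of the independent functions:
  [e^{x}]:  A = -1
Solving: A = -1.
Check against the point condition:
  u(0, 0) = -1  ⟹  A = -1  ✓
Hence u(x, t) = - e^{x}.

Answer: u(x, t) = - e^{x}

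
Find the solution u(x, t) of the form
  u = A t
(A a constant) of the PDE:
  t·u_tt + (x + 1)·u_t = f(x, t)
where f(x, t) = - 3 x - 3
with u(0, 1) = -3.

Substitute the ansatz u = A t into the left-hand side.
Derivatives of the ansatz:
  u_tt = 0
  u_t = A
Term by term:
  t·u_tt = 0
  (x + 1)·u_t = A x + A
So the left-hand side equals
  A x + A
This must equal f(x, t) = - 3 x - 3 identically.
Matching coefficients of the independent functions:
  [constant term, x]:  A = -3
Solving: A = -3.
Check against the point condition:
  u(0, 1) = -3  ⟹  A = -3  ✓
Hence u(x, t) = - 3 t.

Answer: u(x, t) = - 3 t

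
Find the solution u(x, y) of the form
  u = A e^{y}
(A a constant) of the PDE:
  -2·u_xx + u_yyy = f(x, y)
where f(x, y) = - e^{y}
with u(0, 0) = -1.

Answer: u(x, y) = - e^{y}

Derivation:
Substitute the ansatz u = A e^{y} into the left-hand side.
Derivatives of the ansatz:
  u_xx = 0
  u_yyy = A e^{y}
Term by term:
  -2·u_xx = 0
  u_yyy = A e^{y}
So the left-hand side equals
  A e^{y}
This must equal f(x, y) = - e^{y} identically.
Matching coefficients of the independent functions:
  [e^{y}]:  A = -1
Solving: A = -1.
Check against the point condition:
  u(0, 0) = -1  ⟹  A = -1  ✓
Hence u(x, y) = - e^{y}.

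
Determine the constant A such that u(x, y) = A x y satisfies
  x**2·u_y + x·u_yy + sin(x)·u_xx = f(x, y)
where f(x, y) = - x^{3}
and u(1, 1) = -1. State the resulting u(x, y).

Substitute the ansatz u = A x y into the left-hand side.
Derivatives of the ansatz:
  u_y = A x
  u_yy = 0
  u_xx = 0
Term by term:
  x**2·u_y = A x^{3}
  x·u_yy = 0
  sin(x)·u_xx = 0
So the left-hand side equals
  A x^{3}
This must equal f(x, y) = - x^{3} identically.
Matching coefficients of the independent functions:
  [x^{3}]:  A = -1
Solving: A = -1.
Check against the point condition:
  u(1, 1) = -1  ⟹  A = -1  ✓
Hence u(x, y) = - x y.

Answer: u(x, y) = - x y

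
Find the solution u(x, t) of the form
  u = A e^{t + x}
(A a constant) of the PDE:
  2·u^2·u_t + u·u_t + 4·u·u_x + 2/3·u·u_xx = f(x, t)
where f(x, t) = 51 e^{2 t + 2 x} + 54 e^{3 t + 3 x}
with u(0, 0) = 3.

Substitute the ansatz u = A e^{t + x} into the left-hand side.
Derivatives of the ansatz:
  u_t = A e^{t} e^{x}
  u_x = A e^{t} e^{x}
  u_xx = A e^{t} e^{x}
Term by term:
  2·u^2·u_t = 2 A^{3} e^{3 t} e^{3 x}
  u·u_t = A^{2} e^{2 t} e^{2 x}
  4·u·u_x = 4 A^{2} e^{2 t} e^{2 x}
  2/3·u·u_xx = \frac{2 A^{2} e^{2 t} e^{2 x}}{3}
So the left-hand side equals
  2 A^{3} e^{3 t} e^{3 x} + \frac{17 A^{2} e^{2 t} e^{2 x}}{3}
This must equal f(x, t) identically; expanded, f = 54 e^{3 t} e^{3 x} + 51 e^{2 t} e^{2 x}.
Matching coefficients of the independent functions:
  [e^{2 t} e^{2 x}]:  \frac{17 A^{2}}{3} = 51
  [e^{3 t} e^{3 x}]:  2 A^{3} = 54
Solving: A = 3.
Check against the point condition:
  u(0, 0) = 3  ⟹  A = 3  ✓
Hence u(x, t) = 3 e^{t + x}.

Answer: u(x, t) = 3 e^{t + x}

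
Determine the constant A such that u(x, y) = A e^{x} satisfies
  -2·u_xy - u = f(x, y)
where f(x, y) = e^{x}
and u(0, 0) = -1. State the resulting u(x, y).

Substitute the ansatz u = A e^{x} into the left-hand side.
Derivatives of the ansatz:
  u_xy = 0
Term by term:
  -2·u_xy = 0
  -u = - A e^{x}
So the left-hand side equals
  - A e^{x}
This must equal f(x, y) = e^{x} identically.
Matching coefficients of the independent functions:
  [e^{x}]:  - A = 1
Solving: A = -1.
Check against the point condition:
  u(0, 0) = -1  ⟹  A = -1  ✓
Hence u(x, y) = - e^{x}.

Answer: u(x, y) = - e^{x}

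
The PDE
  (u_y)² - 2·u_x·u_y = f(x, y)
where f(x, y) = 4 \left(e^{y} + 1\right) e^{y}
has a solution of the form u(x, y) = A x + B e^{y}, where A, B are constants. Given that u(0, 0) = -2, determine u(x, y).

Answer: u(x, y) = x - 2 e^{y}

Derivation:
Substitute the ansatz u = A x + B e^{y} into the left-hand side.
Derivatives of the ansatz:
  u_y = B e^{y}
  u_x = A
Term by term:
  (u_y)² = B^{2} e^{2 y}
  -2·u_x·u_y = - 2 A B e^{y}
So the left-hand side equals
  - 2 A B e^{y} + B^{2} e^{2 y}
This must equal f(x, y) = 4 \left(e^{y} + 1\right) e^{y} identically.
Matching coefficients of the independent functions:
  [e^{y}]:  - 2 A B = 4
  [e^{2 y}]:  B^{2} = 4
These equations allow (A, B) = (-1, 2) or (1, -2).
Impose the point condition(s):
  u(0, 0) = -2  ⟹  B = -2
Only A = 1, B = -2 satisfies everything.
Hence u(x, y) = x - 2 e^{y}.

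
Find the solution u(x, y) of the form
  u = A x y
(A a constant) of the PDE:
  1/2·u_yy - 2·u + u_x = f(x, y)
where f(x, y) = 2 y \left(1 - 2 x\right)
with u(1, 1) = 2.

Answer: u(x, y) = 2 x y

Derivation:
Substitute the ansatz u = A x y into the left-hand side.
Derivatives of the ansatz:
  u_yy = 0
  u_x = A y
Term by term:
  1/2·u_yy = 0
  -2·u = - 2 A x y
  u_x = A y
So the left-hand side equals
  - 2 A x y + A y
This must equal f(x, y) identically; expanded, f = - 4 x y + 2 y.
Matching coefficients of the independent functions:
  [y]:  A = 2
  [x y]:  - 2 A = -4
Solving: A = 2.
Check against the point condition:
  u(1, 1) = 2  ⟹  A = 2  ✓
Hence u(x, y) = 2 x y.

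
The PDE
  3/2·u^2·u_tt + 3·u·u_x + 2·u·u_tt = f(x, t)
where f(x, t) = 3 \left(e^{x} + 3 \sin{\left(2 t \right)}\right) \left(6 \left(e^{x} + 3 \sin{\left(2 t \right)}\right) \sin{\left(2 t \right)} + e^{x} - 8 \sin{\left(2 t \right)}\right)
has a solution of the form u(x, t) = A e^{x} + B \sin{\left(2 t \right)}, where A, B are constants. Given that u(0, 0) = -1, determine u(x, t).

Substitute the ansatz u = A e^{x} + B \sin{\left(2 t \right)} into the left-hand side.
Derivatives of the ansatz:
  u_tt = - 4 B \sin{\left(2 t \right)}
  u_x = A e^{x}
Term by term:
  3/2·u^2·u_tt = - 6 A^{2} B e^{2 x} \sin{\left(2 t \right)} - 12 A B^{2} e^{x} \sin^{2}{\left(2 t \right)} - 6 B^{3} \sin^{3}{\left(2 t \right)}
  3·u·u_x = 3 A^{2} e^{2 x} + 3 A B e^{x} \sin{\left(2 t \right)}
  2·u·u_tt = - 8 A B e^{x} \sin{\left(2 t \right)} - 8 B^{2} \sin^{2}{\left(2 t \right)}
So the left-hand side equals
  - 6 A^{2} B e^{2 x} \sin{\left(2 t \right)} + 3 A^{2} e^{2 x} - 12 A B^{2} e^{x} \sin^{2}{\left(2 t \right)} - 5 A B e^{x} \sin{\left(2 t \right)} - 6 B^{3} \sin^{3}{\left(2 t \right)} - 8 B^{2} \sin^{2}{\left(2 t \right)}
This must equal f(x, t) identically; expanded, f = 18 e^{2 x} \sin{\left(2 t \right)} + 3 e^{2 x} + 108 e^{x} \sin^{2}{\left(2 t \right)} - 15 e^{x} \sin{\left(2 t \right)} + 162 \sin^{3}{\left(2 t \right)} - 72 \sin^{2}{\left(2 t \right)}.
Matching coefficients of the independent functions:
  [e^{x} \sin{\left(2 t \right)}]:  - 5 A B = -15
  [e^{x} \sin^{2}{\left(2 t \right)}]:  - 12 A B^{2} = 108
  [e^{2 x} \sin{\left(2 t \right)}]:  - 6 A^{2} B = 18
  [e^{2 x}]:  3 A^{2} = 3
  [\sin^{2}{\left(2 t \right)}]:  - 8 B^{2} = -72
  [\sin^{3}{\left(2 t \right)}]:  - 6 B^{3} = 162
Solving: A = -1, B = -3.
Check against the point condition:
  u(0, 0) = -1  ⟹  A = -1  ✓
Hence u(x, t) = - e^{x} - 3 \sin{\left(2 t \right)}.

Answer: u(x, t) = - e^{x} - 3 \sin{\left(2 t \right)}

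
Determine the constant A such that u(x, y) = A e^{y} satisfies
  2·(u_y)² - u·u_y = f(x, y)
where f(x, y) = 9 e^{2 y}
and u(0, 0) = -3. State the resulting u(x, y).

Substitute the ansatz u = A e^{y} into the left-hand side.
Derivatives of the ansatz:
  u_y = A e^{y}
Term by term:
  2·(u_y)² = 2 A^{2} e^{2 y}
  -u·u_y = - A^{2} e^{2 y}
So the left-hand side equals
  A^{2} e^{2 y}
This must equal f(x, y) = 9 e^{2 y} identically.
Matching coefficients of the independent functions:
  [e^{2 y}]:  A^{2} = 9
These equations allow (A) = (-3) or (3).
Impose the point condition(s):
  u(0, 0) = -3  ⟹  A = -3
Only A = -3 satisfies everything.
Hence u(x, y) = - 3 e^{y}.

Answer: u(x, y) = - 3 e^{y}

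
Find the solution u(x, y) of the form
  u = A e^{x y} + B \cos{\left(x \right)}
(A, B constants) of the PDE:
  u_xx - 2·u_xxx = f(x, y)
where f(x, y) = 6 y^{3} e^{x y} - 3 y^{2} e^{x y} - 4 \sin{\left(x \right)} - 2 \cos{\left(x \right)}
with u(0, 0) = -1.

Answer: u(x, y) = - 3 e^{x y} + 2 \cos{\left(x \right)}

Derivation:
Substitute the ansatz u = A e^{x y} + B \cos{\left(x \right)} into the left-hand side.
Derivatives of the ansatz:
  u_xx = A y^{2} e^{x y} - B \cos{\left(x \right)}
  u_xxx = A y^{3} e^{x y} + B \sin{\left(x \right)}
Term by term:
  u_xx = A y^{2} e^{x y} - B \cos{\left(x \right)}
  -2·u_xxx = - 2 A y^{3} e^{x y} - 2 B \sin{\left(x \right)}
So the left-hand side equals
  - 2 A y^{3} e^{x y} + A y^{2} e^{x y} - 2 B \sin{\left(x \right)} - B \cos{\left(x \right)}
This must equal f(x, y) = 6 y^{3} e^{x y} - 3 y^{2} e^{x y} - 4 \sin{\left(x \right)} - 2 \cos{\left(x \right)} identically.
Matching coefficients of the independent functions:
  [y^{2} e^{x y}]:  A = -3
  [y^{3} e^{x y}]:  - 2 A = 6
  [\sin{\left(x \right)}]:  - 2 B = -4
  [\cos{\left(x \right)}]:  - B = -2
Solving: A = -3, B = 2.
Check against the point condition:
  u(0, 0) = -1  ⟹  A + B = -1  ✓
Hence u(x, y) = - 3 e^{x y} + 2 \cos{\left(x \right)}.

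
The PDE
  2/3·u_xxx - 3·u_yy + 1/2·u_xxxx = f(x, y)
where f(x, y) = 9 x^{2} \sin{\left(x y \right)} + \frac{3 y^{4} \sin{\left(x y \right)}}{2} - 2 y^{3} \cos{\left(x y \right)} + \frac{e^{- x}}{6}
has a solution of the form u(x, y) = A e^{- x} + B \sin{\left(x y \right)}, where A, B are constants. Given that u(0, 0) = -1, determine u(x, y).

Substitute the ansatz u = A e^{- x} + B \sin{\left(x y \right)} into the left-hand side.
Derivatives of the ansatz:
  u_xxx = - A e^{- x} - B y^{3} \cos{\left(x y \right)}
  u_yy = - B x^{2} \sin{\left(x y \right)}
  u_xxxx = A e^{- x} + B y^{4} \sin{\left(x y \right)}
Term by term:
  2/3·u_xxx = - \frac{2 A e^{- x}}{3} - \frac{2 B y^{3} \cos{\left(x y \right)}}{3}
  -3·u_yy = 3 B x^{2} \sin{\left(x y \right)}
  1/2·u_xxxx = \frac{A e^{- x}}{2} + \frac{B y^{4} \sin{\left(x y \right)}}{2}
So the left-hand side equals
  - \frac{A e^{- x}}{6} + 3 B x^{2} \sin{\left(x y \right)} + \frac{B y^{4} \sin{\left(x y \right)}}{2} - \frac{2 B y^{3} \cos{\left(x y \right)}}{3}
This must equal f(x, y) = 9 x^{2} \sin{\left(x y \right)} + \frac{3 y^{4} \sin{\left(x y \right)}}{2} - 2 y^{3} \cos{\left(x y \right)} + \frac{e^{- x}}{6} identically.
Matching coefficients of the independent functions:
  [x^{2} \sin{\left(x y \right)}]:  3 B = 9
  [y^{3} \cos{\left(x y \right)}]:  - \frac{2 B}{3} = -2
  [y^{4} \sin{\left(x y \right)}]:  \frac{B}{2} = \frac{3}{2}
  [e^{- x}]:  - \frac{A}{6} = \frac{1}{6}
Solving: A = -1, B = 3.
Check against the point condition:
  u(0, 0) = -1  ⟹  A = -1  ✓
Hence u(x, y) = 3 \sin{\left(x y \right)} - e^{- x}.

Answer: u(x, y) = 3 \sin{\left(x y \right)} - e^{- x}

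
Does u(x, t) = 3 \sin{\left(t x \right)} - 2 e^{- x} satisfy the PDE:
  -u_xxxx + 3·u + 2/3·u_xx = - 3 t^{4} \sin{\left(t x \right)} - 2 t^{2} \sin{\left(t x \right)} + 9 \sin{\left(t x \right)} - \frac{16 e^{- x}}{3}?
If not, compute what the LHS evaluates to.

Evaluate each term of the left-hand side for u = 3 \sin{\left(t x \right)} - 2 e^{- x}.
Derivatives:
  u_xxxx = 3 t^{4} \sin{\left(t x \right)} - 2 e^{- x}
  u_xx = - 3 t^{2} \sin{\left(t x \right)} - 2 e^{- x}
Terms:
  -u_xxxx = - 3 t^{4} \sin{\left(t x \right)} + 2 e^{- x}
  3·u = 9 \sin{\left(t x \right)} - 6 e^{- x}
  2/3·u_xx = - 2 t^{2} \sin{\left(t x \right)} - \frac{4 e^{- x}}{3}
Sum: LHS = - 3 t^{4} \sin{\left(t x \right)} - 2 t^{2} \sin{\left(t x \right)} + 9 \sin{\left(t x \right)} - \frac{16 e^{- x}}{3}
This is exactly the given right-hand side, so u is a solution.

Answer: Yes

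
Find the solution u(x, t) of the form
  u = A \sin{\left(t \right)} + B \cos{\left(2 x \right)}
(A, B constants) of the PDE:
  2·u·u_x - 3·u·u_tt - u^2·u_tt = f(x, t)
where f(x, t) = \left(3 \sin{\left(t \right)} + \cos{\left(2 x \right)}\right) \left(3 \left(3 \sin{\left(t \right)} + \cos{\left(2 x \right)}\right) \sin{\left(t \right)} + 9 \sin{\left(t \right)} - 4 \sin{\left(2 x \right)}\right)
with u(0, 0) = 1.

Substitute the ansatz u = A \sin{\left(t \right)} + B \cos{\left(2 x \right)} into the left-hand side.
Derivatives of the ansatz:
  u_x = - 2 B \sin{\left(2 x \right)}
  u_tt = - A \sin{\left(t \right)}
Term by term:
  2·u·u_x = - 4 A B \sin{\left(t \right)} \sin{\left(2 x \right)} - 4 B^{2} \sin{\left(2 x \right)} \cos{\left(2 x \right)}
  -3·u·u_tt = 3 A^{2} \sin^{2}{\left(t \right)} + 3 A B \sin{\left(t \right)} \cos{\left(2 x \right)}
  -u^2·u_tt = A^{3} \sin^{3}{\left(t \right)} + 2 A^{2} B \sin^{2}{\left(t \right)} \cos{\left(2 x \right)} + A B^{2} \sin{\left(t \right)} \cos^{2}{\left(2 x \right)}
So the left-hand side equals
  A^{3} \sin^{3}{\left(t \right)} + 2 A^{2} B \sin^{2}{\left(t \right)} \cos{\left(2 x \right)} + 3 A^{2} \sin^{2}{\left(t \right)} + A B^{2} \sin{\left(t \right)} \cos^{2}{\left(2 x \right)} - 4 A B \sin{\left(t \right)} \sin{\left(2 x \right)} + 3 A B \sin{\left(t \right)} \cos{\left(2 x \right)} - 4 B^{2} \sin{\left(2 x \right)} \cos{\left(2 x \right)}
This must equal f(x, t) identically; expanded, f = 27 \sin^{3}{\left(t \right)} + 18 \sin^{2}{\left(t \right)} \cos{\left(2 x \right)} + 27 \sin^{2}{\left(t \right)} - 12 \sin{\left(t \right)} \sin{\left(2 x \right)} + 3 \sin{\left(t \right)} \cos^{2}{\left(2 x \right)} + 9 \sin{\left(t \right)} \cos{\left(2 x \right)} - 4 \sin{\left(2 x \right)} \cos{\left(2 x \right)}.
Matching coefficients of the independent functions:
  [\sin{\left(t \right)} \sin{\left(2 x \right)}]:  - 4 A B = -12
  [\sin{\left(t \right)} \cos{\left(2 x \right)}]:  3 A B = 9
  [\sin{\left(t \right)} \cos^{2}{\left(2 x \right)}]:  A B^{2} = 3
  [\sin^{2}{\left(t \right)} \cos{\left(2 x \right)}]:  2 A^{2} B = 18
  [\sin{\left(2 x \right)} \cos{\left(2 x \right)}]:  - 4 B^{2} = -4
  [\sin^{2}{\left(t \right)}]:  3 A^{2} = 27
  [\sin^{3}{\left(t \right)}]:  A^{3} = 27
Solving: A = 3, B = 1.
Check against the point condition:
  u(0, 0) = 1  ⟹  B = 1  ✓
Hence u(x, t) = 3 \sin{\left(t \right)} + \cos{\left(2 x \right)}.

Answer: u(x, t) = 3 \sin{\left(t \right)} + \cos{\left(2 x \right)}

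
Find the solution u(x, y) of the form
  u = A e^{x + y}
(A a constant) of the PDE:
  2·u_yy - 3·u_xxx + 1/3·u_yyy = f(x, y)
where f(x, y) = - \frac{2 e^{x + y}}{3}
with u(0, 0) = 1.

Answer: u(x, y) = e^{x + y}

Derivation:
Substitute the ansatz u = A e^{x + y} into the left-hand side.
Derivatives of the ansatz:
  u_yy = A e^{x} e^{y}
  u_xxx = A e^{x} e^{y}
  u_yyy = A e^{x} e^{y}
Term by term:
  2·u_yy = 2 A e^{x} e^{y}
  -3·u_xxx = - 3 A e^{x} e^{y}
  1/3·u_yyy = \frac{A e^{x} e^{y}}{3}
So the left-hand side equals
  - \frac{2 A e^{x} e^{y}}{3}
This must equal f(x, y) identically; expanded, f = - \frac{2 e^{x} e^{y}}{3}.
Matching coefficients of the independent functions:
  [e^{x} e^{y}]:  - \frac{2 A}{3} = - \frac{2}{3}
Solving: A = 1.
Check against the point condition:
  u(0, 0) = 1  ⟹  A = 1  ✓
Hence u(x, y) = e^{x + y}.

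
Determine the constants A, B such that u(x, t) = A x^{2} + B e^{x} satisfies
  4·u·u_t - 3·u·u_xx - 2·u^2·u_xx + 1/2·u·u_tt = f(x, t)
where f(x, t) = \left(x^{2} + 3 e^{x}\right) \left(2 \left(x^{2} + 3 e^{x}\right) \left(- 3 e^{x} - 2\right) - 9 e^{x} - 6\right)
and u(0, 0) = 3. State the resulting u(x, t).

Substitute the ansatz u = A x^{2} + B e^{x} into the left-hand side.
Derivatives of the ansatz:
  u_t = 0
  u_xx = 2 A + B e^{x}
  u_tt = 0
Term by term:
  4·u·u_t = 0
  -3·u·u_xx = - 6 A^{2} x^{2} - 3 A B x^{2} e^{x} - 6 A B e^{x} - 3 B^{2} e^{2 x}
  -2·u^2·u_xx = - 4 A^{3} x^{4} - 2 A^{2} B x^{4} e^{x} - 8 A^{2} B x^{2} e^{x} - 4 A B^{2} x^{2} e^{2 x} - 4 A B^{2} e^{2 x} - 2 B^{3} e^{3 x}
  1/2·u·u_tt = 0
So the left-hand side equals
  - 4 A^{3} x^{4} - 2 A^{2} B x^{4} e^{x} - 8 A^{2} B x^{2} e^{x} - 6 A^{2} x^{2} - 4 A B^{2} x^{2} e^{2 x} - 4 A B^{2} e^{2 x} - 3 A B x^{2} e^{x} - 6 A B e^{x} - 2 B^{3} e^{3 x} - 3 B^{2} e^{2 x}
This must equal f(x, t) identically; expanded, f = - 6 x^{4} e^{x} - 4 x^{4} - 36 x^{2} e^{2 x} - 33 x^{2} e^{x} - 6 x^{2} - 54 e^{3 x} - 63 e^{2 x} - 18 e^{x}.
Matching coefficients of the independent functions:
  [x^{2}]:  - 6 A^{2} = -6
  [x^{4}]:  - 4 A^{3} = -4
  [x^{2} e^{x}]:  - 8 A^{2} B - 3 A B = -33
  [x^{2} e^{2 x}]:  - 4 A B^{2} = -36
  [x^{4} e^{x}]:  - 2 A^{2} B = -6
  [e^{x}]:  - 6 A B = -18
  [e^{2 x}]:  - 4 A B^{2} - 3 B^{2} = -63
  [e^{3 x}]:  - 2 B^{3} = -54
Solving: A = 1, B = 3.
Check against the point condition:
  u(0, 0) = 3  ⟹  B = 3  ✓
Hence u(x, t) = x^{2} + 3 e^{x}.

Answer: u(x, t) = x^{2} + 3 e^{x}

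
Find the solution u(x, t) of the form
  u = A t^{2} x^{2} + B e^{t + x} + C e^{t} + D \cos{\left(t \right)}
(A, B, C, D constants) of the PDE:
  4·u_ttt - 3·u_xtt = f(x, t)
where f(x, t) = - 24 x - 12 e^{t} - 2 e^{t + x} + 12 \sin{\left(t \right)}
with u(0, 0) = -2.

Substitute the ansatz u = A t^{2} x^{2} + B e^{t + x} + C e^{t} + D \cos{\left(t \right)} into the left-hand side.
Derivatives of the ansatz:
  u_ttt = B e^{t} e^{x} + C e^{t} + D \sin{\left(t \right)}
  u_xtt = 4 A x + B e^{t} e^{x}
Term by term:
  4·u_ttt = 4 B e^{t} e^{x} + 4 C e^{t} + 4 D \sin{\left(t \right)}
  -3·u_xtt = - 12 A x - 3 B e^{t} e^{x}
So the left-hand side equals
  - 12 A x + B e^{t} e^{x} + 4 C e^{t} + 4 D \sin{\left(t \right)}
This must equal f(x, t) identically; expanded, f = - 24 x - 2 e^{t} e^{x} - 12 e^{t} + 12 \sin{\left(t \right)}.
Matching coefficients of the independent functions:
  [x]:  - 12 A = -24
  [e^{t} e^{x}]:  B = -2
  [e^{t}]:  4 C = -12
  [\sin{\left(t \right)}]:  4 D = 12
Solving: A = 2, B = -2, C = -3, D = 3.
Check against the point condition:
  u(0, 0) = -2  ⟹  B + C + D = -2  ✓
Hence u(x, t) = 2 t^{2} x^{2} - 3 e^{t} - 2 e^{t + x} + 3 \cos{\left(t \right)}.

Answer: u(x, t) = 2 t^{2} x^{2} - 3 e^{t} - 2 e^{t + x} + 3 \cos{\left(t \right)}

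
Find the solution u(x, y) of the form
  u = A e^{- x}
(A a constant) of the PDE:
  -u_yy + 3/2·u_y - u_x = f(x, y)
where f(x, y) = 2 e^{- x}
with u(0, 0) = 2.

Substitute the ansatz u = A e^{- x} into the left-hand side.
Derivatives of the ansatz:
  u_yy = 0
  u_y = 0
  u_x = - A e^{- x}
Term by term:
  -u_yy = 0
  3/2·u_y = 0
  -u_x = A e^{- x}
So the left-hand side equals
  A e^{- x}
This must equal f(x, y) = 2 e^{- x} identically.
Matching coefficients of the independent functions:
  [e^{- x}]:  A = 2
Solving: A = 2.
Check against the point condition:
  u(0, 0) = 2  ⟹  A = 2  ✓
Hence u(x, y) = 2 e^{- x}.

Answer: u(x, y) = 2 e^{- x}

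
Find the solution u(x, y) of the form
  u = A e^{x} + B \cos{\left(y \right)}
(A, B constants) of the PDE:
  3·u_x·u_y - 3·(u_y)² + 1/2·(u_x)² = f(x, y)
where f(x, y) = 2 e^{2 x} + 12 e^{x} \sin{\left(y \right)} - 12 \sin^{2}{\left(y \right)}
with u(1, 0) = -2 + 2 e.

Substitute the ansatz u = A e^{x} + B \cos{\left(y \right)} into the left-hand side.
Derivatives of the ansatz:
  u_x = A e^{x}
  u_y = - B \sin{\left(y \right)}
Term by term:
  3·u_x·u_y = - 3 A B e^{x} \sin{\left(y \right)}
  -3·(u_y)² = - 3 B^{2} \sin^{2}{\left(y \right)}
  1/2·(u_x)² = \frac{A^{2} e^{2 x}}{2}
So the left-hand side equals
  \frac{A^{2} e^{2 x}}{2} - 3 A B e^{x} \sin{\left(y \right)} - 3 B^{2} \sin^{2}{\left(y \right)}
This must equal f(x, y) = 2 e^{2 x} + 12 e^{x} \sin{\left(y \right)} - 12 \sin^{2}{\left(y \right)} identically.
Matching coefficients of the independent functions:
  [e^{x} \sin{\left(y \right)}]:  - 3 A B = 12
  [e^{2 x}]:  \frac{A^{2}}{2} = 2
  [\sin^{2}{\left(y \right)}]:  - 3 B^{2} = -12
These equations allow (A, B) = (-2, 2) or (2, -2).
Impose the point condition(s):
  u(1, 0) = -2 + 2 e  ⟹  e A + B = -2 + 2 e
Only A = 2, B = -2 satisfies everything.
Hence u(x, y) = 2 e^{x} - 2 \cos{\left(y \right)}.

Answer: u(x, y) = 2 e^{x} - 2 \cos{\left(y \right)}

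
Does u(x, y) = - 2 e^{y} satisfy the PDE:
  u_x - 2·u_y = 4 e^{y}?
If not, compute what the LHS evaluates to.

Answer: Yes

Derivation:
Evaluate each term of the left-hand side for u = - 2 e^{y}.
Derivatives:
  u_x = 0
  u_y = - 2 e^{y}
Terms:
  u_x = 0
  -2·u_y = 4 e^{y}
Sum: LHS = 4 e^{y}
This is exactly the given right-hand side, so u is a solution.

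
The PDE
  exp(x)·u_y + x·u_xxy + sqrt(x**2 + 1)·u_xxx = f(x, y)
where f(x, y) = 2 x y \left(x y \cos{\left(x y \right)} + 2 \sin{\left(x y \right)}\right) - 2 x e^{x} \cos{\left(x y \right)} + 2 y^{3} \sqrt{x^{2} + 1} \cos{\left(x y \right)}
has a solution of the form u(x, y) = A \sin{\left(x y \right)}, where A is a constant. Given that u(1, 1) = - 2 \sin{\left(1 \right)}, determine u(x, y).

Answer: u(x, y) = - 2 \sin{\left(x y \right)}

Derivation:
Substitute the ansatz u = A \sin{\left(x y \right)} into the left-hand side.
Derivatives of the ansatz:
  u_y = A x \cos{\left(x y \right)}
  u_xxy = - A x y^{2} \cos{\left(x y \right)} - 2 A y \sin{\left(x y \right)}
  u_xxx = - A y^{3} \cos{\left(x y \right)}
Term by term:
  exp(x)·u_y = A x e^{x} \cos{\left(x y \right)}
  x·u_xxy = - A x^{2} y^{2} \cos{\left(x y \right)} - 2 A x y \sin{\left(x y \right)}
  sqrt(x**2 + 1)·u_xxx = - A y^{3} \sqrt{x^{2} + 1} \cos{\left(x y \right)}
So the left-hand side equals
  - A x^{2} y^{2} \cos{\left(x y \right)} - 2 A x y \sin{\left(x y \right)} + A x e^{x} \cos{\left(x y \right)} - A y^{3} \sqrt{x^{2} + 1} \cos{\left(x y \right)}
This must equal f(x, y) identically; expanded, f = 2 x^{2} y^{2} \cos{\left(x y \right)} + 4 x y \sin{\left(x y \right)} - 2 x e^{x} \cos{\left(x y \right)} + 2 y^{3} \sqrt{x^{2} + 1} \cos{\left(x y \right)}.
Matching coefficients of the independent functions:
  [x y \sin{\left(x y \right)}]:  - 2 A = 4
  [x e^{x} \cos{\left(x y \right)}]:  A = -2
  [x^{2} y^{2} \cos{\left(x y \right)}, y^{3} \sqrt{x^{2} + 1} \cos{\left(x y \right)}]:  - A = 2
Solving: A = -2.
Check against the point condition:
  u(1, 1) = - 2 \sin{\left(1 \right)}  ⟹  A \sin{\left(1 \right)} = - 2 \sin{\left(1 \right)}  ✓
Hence u(x, y) = - 2 \sin{\left(x y \right)}.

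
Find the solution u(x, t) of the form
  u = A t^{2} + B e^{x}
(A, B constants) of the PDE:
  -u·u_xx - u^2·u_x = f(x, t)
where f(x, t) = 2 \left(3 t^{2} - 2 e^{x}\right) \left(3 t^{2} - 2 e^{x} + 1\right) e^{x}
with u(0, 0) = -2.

Substitute the ansatz u = A t^{2} + B e^{x} into the left-hand side.
Derivatives of the ansatz:
  u_xx = B e^{x}
  u_x = B e^{x}
Term by term:
  -u·u_xx = - A B t^{2} e^{x} - B^{2} e^{2 x}
  -u^2·u_x = - A^{2} B t^{4} e^{x} - 2 A B^{2} t^{2} e^{2 x} - B^{3} e^{3 x}
So the left-hand side equals
  - A^{2} B t^{4} e^{x} - 2 A B^{2} t^{2} e^{2 x} - A B t^{2} e^{x} - B^{3} e^{3 x} - B^{2} e^{2 x}
This must equal f(x, t) identically; expanded, f = 18 t^{4} e^{x} - 24 t^{2} e^{2 x} + 6 t^{2} e^{x} + 8 e^{3 x} - 4 e^{2 x}.
Matching coefficients of the independent functions:
  [t^{2} e^{x}]:  - A B = 6
  [t^{2} e^{2 x}]:  - 2 A B^{2} = -24
  [t^{4} e^{x}]:  - A^{2} B = 18
  [e^{2 x}]:  - B^{2} = -4
  [e^{3 x}]:  - B^{3} = 8
Solving: A = 3, B = -2.
Check against the point condition:
  u(0, 0) = -2  ⟹  B = -2  ✓
Hence u(x, t) = 3 t^{2} - 2 e^{x}.

Answer: u(x, t) = 3 t^{2} - 2 e^{x}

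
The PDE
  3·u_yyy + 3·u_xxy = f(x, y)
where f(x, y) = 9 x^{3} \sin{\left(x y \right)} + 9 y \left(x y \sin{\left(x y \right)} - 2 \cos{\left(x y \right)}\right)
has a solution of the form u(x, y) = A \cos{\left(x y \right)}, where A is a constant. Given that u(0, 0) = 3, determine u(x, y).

Substitute the ansatz u = A \cos{\left(x y \right)} into the left-hand side.
Derivatives of the ansatz:
  u_yyy = A x^{3} \sin{\left(x y \right)}
  u_xxy = A x y^{2} \sin{\left(x y \right)} - 2 A y \cos{\left(x y \right)}
Term by term:
  3·u_yyy = 3 A x^{3} \sin{\left(x y \right)}
  3·u_xxy = 3 A x y^{2} \sin{\left(x y \right)} - 6 A y \cos{\left(x y \right)}
So the left-hand side equals
  3 A x^{3} \sin{\left(x y \right)} + 3 A x y^{2} \sin{\left(x y \right)} - 6 A y \cos{\left(x y \right)}
This must equal f(x, y) identically; expanded, f = 9 x^{3} \sin{\left(x y \right)} + 9 x y^{2} \sin{\left(x y \right)} - 18 y \cos{\left(x y \right)}.
Matching coefficients of the independent functions:
  [x^{3} \sin{\left(x y \right)}, x y^{2} \sin{\left(x y \right)}]:  3 A = 9
  [y \cos{\left(x y \right)}]:  - 6 A = -18
Solving: A = 3.
Check against the point condition:
  u(0, 0) = 3  ⟹  A = 3  ✓
Hence u(x, y) = 3 \cos{\left(x y \right)}.

Answer: u(x, y) = 3 \cos{\left(x y \right)}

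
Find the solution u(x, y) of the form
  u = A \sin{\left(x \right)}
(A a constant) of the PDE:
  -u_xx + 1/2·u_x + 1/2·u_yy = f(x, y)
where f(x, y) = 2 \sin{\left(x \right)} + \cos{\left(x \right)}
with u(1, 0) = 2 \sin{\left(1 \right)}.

Answer: u(x, y) = 2 \sin{\left(x \right)}

Derivation:
Substitute the ansatz u = A \sin{\left(x \right)} into the left-hand side.
Derivatives of the ansatz:
  u_xx = - A \sin{\left(x \right)}
  u_x = A \cos{\left(x \right)}
  u_yy = 0
Term by term:
  -u_xx = A \sin{\left(x \right)}
  1/2·u_x = \frac{A \cos{\left(x \right)}}{2}
  1/2·u_yy = 0
So the left-hand side equals
  A \sin{\left(x \right)} + \frac{A \cos{\left(x \right)}}{2}
This must equal f(x, y) = 2 \sin{\left(x \right)} + \cos{\left(x \right)} identically.
Matching coefficients of the independent functions:
  [\sin{\left(x \right)}]:  A = 2
  [\cos{\left(x \right)}]:  \frac{A}{2} = 1
Solving: A = 2.
Check against the point condition:
  u(1, 0) = 2 \sin{\left(1 \right)}  ⟹  A \sin{\left(1 \right)} = 2 \sin{\left(1 \right)}  ✓
Hence u(x, y) = 2 \sin{\left(x \right)}.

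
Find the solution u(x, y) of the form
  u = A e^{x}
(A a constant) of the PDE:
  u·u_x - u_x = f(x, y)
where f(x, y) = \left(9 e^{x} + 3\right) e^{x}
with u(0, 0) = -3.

Answer: u(x, y) = - 3 e^{x}

Derivation:
Substitute the ansatz u = A e^{x} into the left-hand side.
Derivatives of the ansatz:
  u_x = A e^{x}
Term by term:
  u·u_x = A^{2} e^{2 x}
  -u_x = - A e^{x}
So the left-hand side equals
  A^{2} e^{2 x} - A e^{x}
This must equal f(x, y) = \left(9 e^{x} + 3\right) e^{x} identically.
Matching coefficients of the independent functions:
  [e^{x}]:  - A = 3
  [e^{2 x}]:  A^{2} = 9
Solving: A = -3.
Check against the point condition:
  u(0, 0) = -3  ⟹  A = -3  ✓
Hence u(x, y) = - 3 e^{x}.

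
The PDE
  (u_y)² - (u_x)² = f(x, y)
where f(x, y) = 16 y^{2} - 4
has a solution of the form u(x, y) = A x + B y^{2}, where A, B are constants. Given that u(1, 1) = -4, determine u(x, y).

Answer: u(x, y) = - 2 x - 2 y^{2}

Derivation:
Substitute the ansatz u = A x + B y^{2} into the left-hand side.
Derivatives of the ansatz:
  u_y = 2 B y
  u_x = A
Term by term:
  (u_y)² = 4 B^{2} y^{2}
  -(u_x)² = - A^{2}
So the left-hand side equals
  - A^{2} + 4 B^{2} y^{2}
This must equal f(x, y) = 16 y^{2} - 4 identically.
Matching coefficients of the independent functions:
  [constant term]:  - A^{2} = -4
  [y^{2}]:  4 B^{2} = 16
These equations allow (A, B) = (-2, -2) or (-2, 2) or (2, -2) or (2, 2).
Impose the point condition(s):
  u(1, 1) = -4  ⟹  A + B = -4
Only A = -2, B = -2 satisfies everything.
Hence u(x, y) = - 2 x - 2 y^{2}.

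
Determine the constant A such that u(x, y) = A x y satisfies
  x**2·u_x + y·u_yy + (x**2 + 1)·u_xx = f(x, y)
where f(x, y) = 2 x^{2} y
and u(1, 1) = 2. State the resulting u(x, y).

Substitute the ansatz u = A x y into the left-hand side.
Derivatives of the ansatz:
  u_x = A y
  u_yy = 0
  u_xx = 0
Term by term:
  x**2·u_x = A x^{2} y
  y·u_yy = 0
  (x**2 + 1)·u_xx = 0
So the left-hand side equals
  A x^{2} y
This must equal f(x, y) = 2 x^{2} y identically.
Matching coefficients of the independent functions:
  [x^{2} y]:  A = 2
Solving: A = 2.
Check against the point condition:
  u(1, 1) = 2  ⟹  A = 2  ✓
Hence u(x, y) = 2 x y.

Answer: u(x, y) = 2 x y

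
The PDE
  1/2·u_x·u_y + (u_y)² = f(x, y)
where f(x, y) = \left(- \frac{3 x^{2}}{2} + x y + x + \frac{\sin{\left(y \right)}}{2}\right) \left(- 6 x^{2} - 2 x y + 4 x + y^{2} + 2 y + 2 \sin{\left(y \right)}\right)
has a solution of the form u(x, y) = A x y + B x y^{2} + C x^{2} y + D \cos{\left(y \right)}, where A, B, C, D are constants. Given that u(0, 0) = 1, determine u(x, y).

Substitute the ansatz u = A x y + B x y^{2} + C x^{2} y + D \cos{\left(y \right)} into the left-hand side.
Derivatives of the ansatz:
  u_x = A y + B y^{2} + 2 C x y
  u_y = A x + 2 B x y + C x^{2} - D \sin{\left(y \right)}
Term by term:
  1/2·u_x·u_y = \frac{A^{2} x y}{2} + \frac{3 A B x y^{2}}{2} + \frac{3 A C x^{2} y}{2} - \frac{A D y \sin{\left(y \right)}}{2} + B^{2} x y^{3} + \frac{5 B C x^{2} y^{2}}{2} - \frac{B D y^{2} \sin{\left(y \right)}}{2} + C^{2} x^{3} y - C D x y \sin{\left(y \right)}
  (u_y)² = A^{2} x^{2} + 4 A B x^{2} y + 2 A C x^{3} - 2 A D x \sin{\left(y \right)} + 4 B^{2} x^{2} y^{2} + 4 B C x^{3} y - 4 B D x y \sin{\left(y \right)} + C^{2} x^{4} - 2 C D x^{2} \sin{\left(y \right)} + D^{2} \sin^{2}{\left(y \right)}
So the left-hand side equals
  A^{2} x^{2} + \frac{A^{2} x y}{2} + 4 A B x^{2} y + \frac{3 A B x y^{2}}{2} + 2 A C x^{3} + \frac{3 A C x^{2} y}{2} - 2 A D x \sin{\left(y \right)} - \frac{A D y \sin{\left(y \right)}}{2} + 4 B^{2} x^{2} y^{2} + B^{2} x y^{3} + 4 B C x^{3} y + \frac{5 B C x^{2} y^{2}}{2} - 4 B D x y \sin{\left(y \right)} - \frac{B D y^{2} \sin{\left(y \right)}}{2} + C^{2} x^{4} + C^{2} x^{3} y - 2 C D x^{2} \sin{\left(y \right)} - C D x y \sin{\left(y \right)} + D^{2} \sin^{2}{\left(y \right)}
This must equal f(x, y) identically; expanded, f = 9 x^{4} - 3 x^{3} y - 12 x^{3} - \frac{7 x^{2} y^{2}}{2} - x^{2} y - 6 x^{2} \sin{\left(y \right)} + 4 x^{2} + x y^{3} + 3 x y^{2} + x y \sin{\left(y \right)} + 2 x y + 4 x \sin{\left(y \right)} + \frac{y^{2} \sin{\left(y \right)}}{2} + y \sin{\left(y \right)} + \sin^{2}{\left(y \right)}.
Matching coefficients of the independent functions:
(each divided by its leading coefficient; functions giving the same equation are listed together)
  [x^{2}, x y]:  A^{2} - 4 = 0
  [x^{3}]:  A C + 6 = 0
  [x^{4}]:  C^{2} - 9 = 0
  [x y^{2}]:  A B - 2 = 0
  [x y^{3}]:  B^{2} - 1 = 0
  [x \sin{\left(y \right)}, y \sin{\left(y \right)}]:  A D + 2 = 0
  [x^{2} y]:  A B + \frac{3 A C}{8} + \frac{1}{4} = 0
  [x^{2} y^{2}]:  B^{2} + \frac{5 B C}{8} + \frac{7}{8} = 0
  [x^{2} \sin{\left(y \right)}]:  C D - 3 = 0
  [x^{3} y]:  B C + \frac{C^{2}}{4} + \frac{3}{4} = 0
  [y^{2} \sin{\left(y \right)}]:  B D + 1 = 0
  [x y \sin{\left(y \right)}]:  B D + \frac{C D}{4} + \frac{1}{4} = 0
  [\sin^{2}{\left(y \right)}]:  D^{2} - 1 = 0
These equations allow (A, B, C, D) = (-2, -1, 3, 1) or (2, 1, -3, -1).
Impose the point condition(s):
  u(0, 0) = 1  ⟹  D = 1
Only A = -2, B = -1, C = 3, D = 1 satisfies everything.
Hence u(x, y) = 3 x^{2} y - x y^{2} - 2 x y + \cos{\left(y \right)}.

Answer: u(x, y) = 3 x^{2} y - x y^{2} - 2 x y + \cos{\left(y \right)}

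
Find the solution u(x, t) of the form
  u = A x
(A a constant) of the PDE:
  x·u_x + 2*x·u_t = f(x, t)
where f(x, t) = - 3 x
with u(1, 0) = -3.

Substitute the ansatz u = A x into the left-hand side.
Derivatives of the ansatz:
  u_x = A
  u_t = 0
Term by term:
  x·u_x = A x
  2*x·u_t = 0
So the left-hand side equals
  A x
This must equal f(x, t) = - 3 x identically.
Matching coefficients of the independent functions:
  [x]:  A = -3
Solving: A = -3.
Check against the point condition:
  u(1, 0) = -3  ⟹  A = -3  ✓
Hence u(x, t) = - 3 x.

Answer: u(x, t) = - 3 x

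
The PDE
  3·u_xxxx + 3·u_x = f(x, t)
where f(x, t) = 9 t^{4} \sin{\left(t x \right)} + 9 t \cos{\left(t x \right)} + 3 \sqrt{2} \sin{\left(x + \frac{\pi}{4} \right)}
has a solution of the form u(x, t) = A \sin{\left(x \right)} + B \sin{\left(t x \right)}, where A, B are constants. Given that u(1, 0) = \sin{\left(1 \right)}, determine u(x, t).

Answer: u(x, t) = \sin{\left(x \right)} + 3 \sin{\left(t x \right)}

Derivation:
Substitute the ansatz u = A \sin{\left(x \right)} + B \sin{\left(t x \right)} into the left-hand side.
Derivatives of the ansatz:
  u_xxxx = A \sin{\left(x \right)} + B t^{4} \sin{\left(t x \right)}
  u_x = A \cos{\left(x \right)} + B t \cos{\left(t x \right)}
Term by term:
  3·u_xxxx = 3 A \sin{\left(x \right)} + 3 B t^{4} \sin{\left(t x \right)}
  3·u_x = 3 A \cos{\left(x \right)} + 3 B t \cos{\left(t x \right)}
So the left-hand side equals
  3 A \sin{\left(x \right)} + 3 A \cos{\left(x \right)} + 3 B t^{4} \sin{\left(t x \right)} + 3 B t \cos{\left(t x \right)}
This must equal f(x, t) identically; expanded, f = 9 t^{4} \sin{\left(t x \right)} + 9 t \cos{\left(t x \right)} + 3 \sin{\left(x \right)} + 3 \cos{\left(x \right)}.
Matching coefficients of the independent functions:
  [t \cos{\left(t x \right)}, t^{4} \sin{\left(t x \right)}]:  3 B = 9
  [\sin{\left(x \right)}, \cos{\left(x \right)}]:  3 A = 3
Solving: A = 1, B = 3.
Check against the point condition:
  u(1, 0) = \sin{\left(1 \right)}  ⟹  A \sin{\left(1 \right)} = \sin{\left(1 \right)}  ✓
Hence u(x, t) = \sin{\left(x \right)} + 3 \sin{\left(t x \right)}.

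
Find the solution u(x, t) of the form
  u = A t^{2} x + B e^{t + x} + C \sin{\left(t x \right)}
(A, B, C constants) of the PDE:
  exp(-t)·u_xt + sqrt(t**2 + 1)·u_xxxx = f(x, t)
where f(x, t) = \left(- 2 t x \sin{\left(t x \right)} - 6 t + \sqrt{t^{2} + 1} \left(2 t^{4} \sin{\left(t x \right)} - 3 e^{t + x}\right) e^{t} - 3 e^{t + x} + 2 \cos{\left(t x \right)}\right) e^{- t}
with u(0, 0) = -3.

Substitute the ansatz u = A t^{2} x + B e^{t + x} + C \sin{\left(t x \right)} into the left-hand side.
Derivatives of the ansatz:
  u_xt = 2 A t + B e^{t} e^{x} - C t x \sin{\left(t x \right)} + C \cos{\left(t x \right)}
  u_xxxx = B e^{t} e^{x} + C t^{4} \sin{\left(t x \right)}
Term by term:
  exp(-t)·u_xt = 2 A t e^{- t} + B e^{x} - C t x e^{- t} \sin{\left(t x \right)} + C e^{- t} \cos{\left(t x \right)}
  sqrt(t**2 + 1)·u_xxxx = B \sqrt{t^{2} + 1} e^{t} e^{x} + C t^{4} \sqrt{t^{2} + 1} \sin{\left(t x \right)}
So the left-hand side equals
  2 A t e^{- t} + B \sqrt{t^{2} + 1} e^{t} e^{x} + B e^{x} + C t^{4} \sqrt{t^{2} + 1} \sin{\left(t x \right)} - C t x e^{- t} \sin{\left(t x \right)} + C e^{- t} \cos{\left(t x \right)}
This must equal f(x, t) identically; expanded, f = 2 t^{4} \sqrt{t^{2} + 1} \sin{\left(t x \right)} - 2 t x e^{- t} \sin{\left(t x \right)} - 6 t e^{- t} - 3 \sqrt{t^{2} + 1} e^{t} e^{x} - 3 e^{x} + 2 e^{- t} \cos{\left(t x \right)}.
Matching coefficients of the independent functions:
  [t e^{- t}]:  2 A = -6
  [e^{- t} \cos{\left(t x \right)}, t^{4} \sqrt{t^{2} + 1} \sin{\left(t x \right)}]:  C = 2
  [\sqrt{t^{2} + 1} e^{t} e^{x}, e^{x}]:  B = -3
  [t x e^{- t} \sin{\left(t x \right)}]:  - C = -2
Solving: A = -3, B = -3, C = 2.
Check against the point condition:
  u(0, 0) = -3  ⟹  B = -3  ✓
Hence u(x, t) = - 3 t^{2} x - 3 e^{t + x} + 2 \sin{\left(t x \right)}.

Answer: u(x, t) = - 3 t^{2} x - 3 e^{t + x} + 2 \sin{\left(t x \right)}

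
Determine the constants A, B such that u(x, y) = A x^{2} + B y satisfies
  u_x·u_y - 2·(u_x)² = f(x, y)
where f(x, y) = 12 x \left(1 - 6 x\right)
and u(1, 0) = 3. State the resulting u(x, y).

Answer: u(x, y) = 3 x^{2} + 2 y

Derivation:
Substitute the ansatz u = A x^{2} + B y into the left-hand side.
Derivatives of the ansatz:
  u_x = 2 A x
  u_y = B
Term by term:
  u_x·u_y = 2 A B x
  -2·(u_x)² = - 8 A^{2} x^{2}
So the left-hand side equals
  - 8 A^{2} x^{2} + 2 A B x
This must equal f(x, y) identically; expanded, f = - 72 x^{2} + 12 x.
Matching coefficients of the independent functions:
  [x]:  2 A B = 12
  [x^{2}]:  - 8 A^{2} = -72
These equations allow (A, B) = (-3, -2) or (3, 2).
Impose the point condition(s):
  u(1, 0) = 3  ⟹  A = 3
Only A = 3, B = 2 satisfies everything.
Hence u(x, y) = 3 x^{2} + 2 y.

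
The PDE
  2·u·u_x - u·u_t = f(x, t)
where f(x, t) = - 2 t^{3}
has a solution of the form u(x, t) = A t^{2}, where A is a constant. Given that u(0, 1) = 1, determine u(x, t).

Substitute the ansatz u = A t^{2} into the left-hand side.
Derivatives of the ansatz:
  u_x = 0
  u_t = 2 A t
Term by term:
  2·u·u_x = 0
  -u·u_t = - 2 A^{2} t^{3}
So the left-hand side equals
  - 2 A^{2} t^{3}
This must equal f(x, t) = - 2 t^{3} identically.
Matching coefficients of the independent functions:
  [t^{3}]:  - 2 A^{2} = -2
These equations allow (A) = (-1) or (1).
Impose the point condition(s):
  u(0, 1) = 1  ⟹  A = 1
Only A = 1 satisfies everything.
Hence u(x, t) = t^{2}.

Answer: u(x, t) = t^{2}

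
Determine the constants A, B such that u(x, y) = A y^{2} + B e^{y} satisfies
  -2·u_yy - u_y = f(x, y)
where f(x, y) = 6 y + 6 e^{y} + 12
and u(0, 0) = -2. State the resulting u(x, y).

Answer: u(x, y) = - 3 y^{2} - 2 e^{y}

Derivation:
Substitute the ansatz u = A y^{2} + B e^{y} into the left-hand side.
Derivatives of the ansatz:
  u_yy = 2 A + B e^{y}
  u_y = 2 A y + B e^{y}
Term by term:
  -2·u_yy = - 4 A - 2 B e^{y}
  -u_y = - 2 A y - B e^{y}
So the left-hand side equals
  - 2 A y - 4 A - 3 B e^{y}
This must equal f(x, y) = 6 y + 6 e^{y} + 12 identically.
Matching coefficients of the independent functions:
  [constant term]:  - 4 A = 12
  [y]:  - 2 A = 6
  [e^{y}]:  - 3 B = 6
Solving: A = -3, B = -2.
Check against the point condition:
  u(0, 0) = -2  ⟹  B = -2  ✓
Hence u(x, y) = - 3 y^{2} - 2 e^{y}.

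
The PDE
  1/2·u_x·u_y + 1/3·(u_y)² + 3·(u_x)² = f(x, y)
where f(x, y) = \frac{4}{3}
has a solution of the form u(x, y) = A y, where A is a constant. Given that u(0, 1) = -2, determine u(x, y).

Substitute the ansatz u = A y into the left-hand side.
Derivatives of the ansatz:
  u_x = 0
  u_y = A
Term by term:
  1/2·u_x·u_y = 0
  1/3·(u_y)² = \frac{A^{2}}{3}
  3·(u_x)² = 0
So the left-hand side equals
  \frac{A^{2}}{3}
This must equal f(x, y) = \frac{4}{3} identically.
Matching coefficients of the independent functions:
  [constant term]:  \frac{A^{2}}{3} = \frac{4}{3}
These equations allow (A) = (-2) or (2).
Impose the point condition(s):
  u(0, 1) = -2  ⟹  A = -2
Only A = -2 satisfies everything.
Hence u(x, y) = - 2 y.

Answer: u(x, y) = - 2 y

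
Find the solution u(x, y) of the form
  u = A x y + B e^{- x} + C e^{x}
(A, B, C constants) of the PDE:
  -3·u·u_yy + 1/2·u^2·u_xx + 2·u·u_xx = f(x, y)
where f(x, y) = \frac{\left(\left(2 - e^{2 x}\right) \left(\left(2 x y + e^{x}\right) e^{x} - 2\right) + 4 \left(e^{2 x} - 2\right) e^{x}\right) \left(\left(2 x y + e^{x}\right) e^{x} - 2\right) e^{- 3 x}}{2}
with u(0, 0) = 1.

Substitute the ansatz u = A x y + B e^{- x} + C e^{x} into the left-hand side.
Derivatives of the ansatz:
  u_yy = 0
  u_xx = B e^{- x} + C e^{x}
Term by term:
  -3·u·u_yy = 0
  1/2·u^2·u_xx = \frac{A^{2} B x^{2} y^{2} e^{- x}}{2} + \frac{A^{2} C x^{2} y^{2} e^{x}}{2} + A B^{2} x y e^{- 2 x} + 2 A B C x y + A C^{2} x y e^{2 x} + \frac{B^{3} e^{- 3 x}}{2} + \frac{3 B^{2} C e^{- x}}{2} + \frac{3 B C^{2} e^{x}}{2} + \frac{C^{3} e^{3 x}}{2}
  2·u·u_xx = 2 A B x y e^{- x} + 2 A C x y e^{x} + 2 B^{2} e^{- 2 x} + 4 B C + 2 C^{2} e^{2 x}
So the left-hand side equals
  \frac{A^{2} B x^{2} y^{2} e^{- x}}{2} + \frac{A^{2} C x^{2} y^{2} e^{x}}{2} + A B^{2} x y e^{- 2 x} + 2 A B C x y + 2 A B x y e^{- x} + A C^{2} x y e^{2 x} + 2 A C x y e^{x} + \frac{B^{3} e^{- 3 x}}{2} + \frac{3 B^{2} C e^{- x}}{2} + 2 B^{2} e^{- 2 x} + \frac{3 B C^{2} e^{x}}{2} + 4 B C + \frac{C^{3} e^{3 x}}{2} + 2 C^{2} e^{2 x}
This must equal f(x, y) identically; expanded, f = - 2 x^{2} y^{2} e^{x} + 4 x^{2} y^{2} e^{- x} - 2 x y e^{2 x} + 4 x y e^{x} + 8 x y - 8 x y e^{- x} - 8 x y e^{- 2 x} - \frac{e^{3 x}}{2} + 2 e^{2 x} + 3 e^{x} - 8 - 6 e^{- x} + 8 e^{- 2 x} + 4 e^{- 3 x}.
Matching coefficients of the independent functions:
  [constant term]:  4 B C = -8
  [x y]:  2 A B C = 8
  [x y e^{- 2 x}]:  A B^{2} = -8
  [x y e^{- x}]:  2 A B = -8
  [x y e^{x}]:  2 A C = 4
  [x y e^{2 x}]:  A C^{2} = -2
  [x^{2} y^{2} e^{- x}]:  \frac{A^{2} B}{2} = 4
  [x^{2} y^{2} e^{x}]:  \frac{A^{2} C}{2} = -2
  [e^{- 3 x}]:  \frac{B^{3}}{2} = 4
  [e^{- 2 x}]:  2 B^{2} = 8
  [e^{- x}]:  \frac{3 B^{2} C}{2} = -6
  [e^{x}]:  \frac{3 B C^{2}}{2} = 3
  [e^{2 x}]:  2 C^{2} = 2
  [e^{3 x}]:  \frac{C^{3}}{2} = - \frac{1}{2}
Solving: A = -2, B = 2, C = -1.
Check against the point condition:
  u(0, 0) = 1  ⟹  B + C = 1  ✓
Hence u(x, y) = - 2 x y - e^{x} + 2 e^{- x}.

Answer: u(x, y) = - 2 x y - e^{x} + 2 e^{- x}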